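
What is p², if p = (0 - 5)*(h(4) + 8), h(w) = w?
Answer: 3600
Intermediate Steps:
p = -60 (p = (0 - 5)*(4 + 8) = -5*12 = -60)
p² = (-60)² = 3600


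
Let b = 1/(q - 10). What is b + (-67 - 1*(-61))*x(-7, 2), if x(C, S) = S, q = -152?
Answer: -1945/162 ≈ -12.006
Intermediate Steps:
b = -1/162 (b = 1/(-152 - 10) = 1/(-162) = -1/162 ≈ -0.0061728)
b + (-67 - 1*(-61))*x(-7, 2) = -1/162 + (-67 - 1*(-61))*2 = -1/162 + (-67 + 61)*2 = -1/162 - 6*2 = -1/162 - 12 = -1945/162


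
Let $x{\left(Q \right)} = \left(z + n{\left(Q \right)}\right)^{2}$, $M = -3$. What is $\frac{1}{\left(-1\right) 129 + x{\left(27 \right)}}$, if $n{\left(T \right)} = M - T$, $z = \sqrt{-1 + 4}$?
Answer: $\frac{43}{32682} + \frac{5 \sqrt{3}}{49023} \approx 0.0014924$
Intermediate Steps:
$z = \sqrt{3} \approx 1.732$
$n{\left(T \right)} = -3 - T$
$x{\left(Q \right)} = \left(-3 + \sqrt{3} - Q\right)^{2}$ ($x{\left(Q \right)} = \left(\sqrt{3} - \left(3 + Q\right)\right)^{2} = \left(-3 + \sqrt{3} - Q\right)^{2}$)
$\frac{1}{\left(-1\right) 129 + x{\left(27 \right)}} = \frac{1}{\left(-1\right) 129 + \left(3 + 27 - \sqrt{3}\right)^{2}} = \frac{1}{-129 + \left(30 - \sqrt{3}\right)^{2}}$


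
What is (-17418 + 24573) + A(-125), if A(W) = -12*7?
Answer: 7071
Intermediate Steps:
A(W) = -84
(-17418 + 24573) + A(-125) = (-17418 + 24573) - 84 = 7155 - 84 = 7071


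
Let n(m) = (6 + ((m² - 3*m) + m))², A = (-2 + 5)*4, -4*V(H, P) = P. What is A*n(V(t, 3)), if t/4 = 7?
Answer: 49923/64 ≈ 780.05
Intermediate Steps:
t = 28 (t = 4*7 = 28)
V(H, P) = -P/4
A = 12 (A = 3*4 = 12)
n(m) = (6 + m² - 2*m)² (n(m) = (6 + (m² - 2*m))² = (6 + m² - 2*m)²)
A*n(V(t, 3)) = 12*(6 + (-¼*3)² - (-1)*3/2)² = 12*(6 + (-¾)² - 2*(-¾))² = 12*(6 + 9/16 + 3/2)² = 12*(129/16)² = 12*(16641/256) = 49923/64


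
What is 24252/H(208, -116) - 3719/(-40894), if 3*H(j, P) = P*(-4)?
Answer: 372126185/2371852 ≈ 156.89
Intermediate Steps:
H(j, P) = -4*P/3 (H(j, P) = (P*(-4))/3 = (-4*P)/3 = -4*P/3)
24252/H(208, -116) - 3719/(-40894) = 24252/((-4/3*(-116))) - 3719/(-40894) = 24252/(464/3) - 3719*(-1/40894) = 24252*(3/464) + 3719/40894 = 18189/116 + 3719/40894 = 372126185/2371852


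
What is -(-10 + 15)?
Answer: -5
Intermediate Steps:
-(-10 + 15) = -1*5 = -5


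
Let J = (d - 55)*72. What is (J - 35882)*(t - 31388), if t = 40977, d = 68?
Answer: -335097194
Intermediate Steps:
J = 936 (J = (68 - 55)*72 = 13*72 = 936)
(J - 35882)*(t - 31388) = (936 - 35882)*(40977 - 31388) = -34946*9589 = -335097194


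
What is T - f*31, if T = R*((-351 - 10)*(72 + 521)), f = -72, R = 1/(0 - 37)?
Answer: 296657/37 ≈ 8017.8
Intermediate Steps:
R = -1/37 (R = 1/(-37) = -1/37 ≈ -0.027027)
T = 214073/37 (T = -(-351 - 10)*(72 + 521)/37 = -(-361)*593/37 = -1/37*(-214073) = 214073/37 ≈ 5785.8)
T - f*31 = 214073/37 - (-72)*31 = 214073/37 - 1*(-2232) = 214073/37 + 2232 = 296657/37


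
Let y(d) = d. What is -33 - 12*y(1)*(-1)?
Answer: -21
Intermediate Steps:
-33 - 12*y(1)*(-1) = -33 - 12*(-1) = -33 + 12 = -21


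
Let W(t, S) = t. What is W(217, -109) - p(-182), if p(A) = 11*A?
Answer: 2219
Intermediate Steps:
W(217, -109) - p(-182) = 217 - 11*(-182) = 217 - 1*(-2002) = 217 + 2002 = 2219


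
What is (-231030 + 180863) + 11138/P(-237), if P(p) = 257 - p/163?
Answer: -1055809941/21064 ≈ -50124.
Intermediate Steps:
P(p) = 257 - p/163
(-231030 + 180863) + 11138/P(-237) = (-231030 + 180863) + 11138/(257 - 1/163*(-237)) = -50167 + 11138/(257 + 237/163) = -50167 + 11138/(42128/163) = -50167 + 11138*(163/42128) = -50167 + 907747/21064 = -1055809941/21064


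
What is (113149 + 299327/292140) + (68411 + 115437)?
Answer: 86765002907/292140 ≈ 2.9700e+5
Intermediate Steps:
(113149 + 299327/292140) + (68411 + 115437) = (113149 + 299327*(1/292140)) + 183848 = (113149 + 299327/292140) + 183848 = 33055648187/292140 + 183848 = 86765002907/292140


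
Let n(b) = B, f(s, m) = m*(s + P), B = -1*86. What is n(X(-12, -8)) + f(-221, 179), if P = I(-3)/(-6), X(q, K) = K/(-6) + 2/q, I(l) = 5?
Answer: -238765/6 ≈ -39794.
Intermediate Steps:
X(q, K) = 2/q - K/6 (X(q, K) = K*(-⅙) + 2/q = -K/6 + 2/q = 2/q - K/6)
P = -⅚ (P = 5/(-6) = 5*(-⅙) = -⅚ ≈ -0.83333)
B = -86
f(s, m) = m*(-⅚ + s) (f(s, m) = m*(s - ⅚) = m*(-⅚ + s))
n(b) = -86
n(X(-12, -8)) + f(-221, 179) = -86 + (⅙)*179*(-5 + 6*(-221)) = -86 + (⅙)*179*(-5 - 1326) = -86 + (⅙)*179*(-1331) = -86 - 238249/6 = -238765/6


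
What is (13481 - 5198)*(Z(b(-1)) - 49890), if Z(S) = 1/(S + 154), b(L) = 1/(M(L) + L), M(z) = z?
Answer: -126864316524/307 ≈ -4.1324e+8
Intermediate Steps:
b(L) = 1/(2*L) (b(L) = 1/(L + L) = 1/(2*L))
Z(S) = 1/(154 + S)
(13481 - 5198)*(Z(b(-1)) - 49890) = (13481 - 5198)*(1/(154 + (½)/(-1)) - 49890) = 8283*(1/(154 + (½)*(-1)) - 49890) = 8283*(1/(154 - ½) - 49890) = 8283*(1/(307/2) - 49890) = 8283*(2/307 - 49890) = 8283*(-15316228/307) = -126864316524/307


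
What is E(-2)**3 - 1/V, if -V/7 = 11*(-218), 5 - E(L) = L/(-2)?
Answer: 1074303/16786 ≈ 64.000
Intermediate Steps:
E(L) = 5 + L/2 (E(L) = 5 - L/(-2) = 5 - L*(-1)/2 = 5 - (-1)*L/2 = 5 + L/2)
V = 16786 (V = -77*(-218) = -7*(-2398) = 16786)
E(-2)**3 - 1/V = (5 + (1/2)*(-2))**3 - 1/16786 = (5 - 1)**3 - 1*1/16786 = 4**3 - 1/16786 = 64 - 1/16786 = 1074303/16786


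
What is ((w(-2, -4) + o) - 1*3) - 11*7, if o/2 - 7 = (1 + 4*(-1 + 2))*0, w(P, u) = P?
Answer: -68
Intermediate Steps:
o = 14 (o = 14 + 2*((1 + 4*(-1 + 2))*0) = 14 + 2*((1 + 4*1)*0) = 14 + 2*((1 + 4)*0) = 14 + 2*(5*0) = 14 + 2*0 = 14 + 0 = 14)
((w(-2, -4) + o) - 1*3) - 11*7 = ((-2 + 14) - 1*3) - 11*7 = (12 - 3) - 77 = 9 - 77 = -68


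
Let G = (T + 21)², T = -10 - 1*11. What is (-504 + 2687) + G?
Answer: 2183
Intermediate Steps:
T = -21 (T = -10 - 11 = -21)
G = 0 (G = (-21 + 21)² = 0² = 0)
(-504 + 2687) + G = (-504 + 2687) + 0 = 2183 + 0 = 2183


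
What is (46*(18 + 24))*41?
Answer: 79212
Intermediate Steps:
(46*(18 + 24))*41 = (46*42)*41 = 1932*41 = 79212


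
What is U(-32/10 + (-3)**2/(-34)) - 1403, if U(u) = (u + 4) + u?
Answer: -119504/85 ≈ -1405.9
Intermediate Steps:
U(u) = 4 + 2*u (U(u) = (4 + u) + u = 4 + 2*u)
U(-32/10 + (-3)**2/(-34)) - 1403 = (4 + 2*(-32/10 + (-3)**2/(-34))) - 1403 = (4 + 2*(-32*1/10 + 9*(-1/34))) - 1403 = (4 + 2*(-16/5 - 9/34)) - 1403 = (4 + 2*(-589/170)) - 1403 = (4 - 589/85) - 1403 = -249/85 - 1403 = -119504/85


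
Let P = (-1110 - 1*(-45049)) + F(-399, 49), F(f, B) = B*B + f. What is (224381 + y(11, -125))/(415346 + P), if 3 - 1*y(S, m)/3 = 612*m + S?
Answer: 453857/461287 ≈ 0.98389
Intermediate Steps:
y(S, m) = 9 - 1836*m - 3*S (y(S, m) = 9 - 3*(612*m + S) = 9 - 3*(S + 612*m) = 9 + (-1836*m - 3*S) = 9 - 1836*m - 3*S)
F(f, B) = f + B**2 (F(f, B) = B**2 + f = f + B**2)
P = 45941 (P = (-1110 - 1*(-45049)) + (-399 + 49**2) = (-1110 + 45049) + (-399 + 2401) = 43939 + 2002 = 45941)
(224381 + y(11, -125))/(415346 + P) = (224381 + (9 - 1836*(-125) - 3*11))/(415346 + 45941) = (224381 + (9 + 229500 - 33))/461287 = (224381 + 229476)*(1/461287) = 453857*(1/461287) = 453857/461287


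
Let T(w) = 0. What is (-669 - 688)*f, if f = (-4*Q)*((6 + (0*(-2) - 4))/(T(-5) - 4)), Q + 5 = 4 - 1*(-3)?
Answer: -5428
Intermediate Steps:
Q = 2 (Q = -5 + (4 - 1*(-3)) = -5 + (4 + 3) = -5 + 7 = 2)
f = 4 (f = (-4*2)*((6 + (0*(-2) - 4))/(0 - 4)) = -8*(6 + (0 - 4))/(-4) = -8*(6 - 4)*(-1)/4 = -16*(-1)/4 = -8*(-1/2) = 4)
(-669 - 688)*f = (-669 - 688)*4 = -1357*4 = -5428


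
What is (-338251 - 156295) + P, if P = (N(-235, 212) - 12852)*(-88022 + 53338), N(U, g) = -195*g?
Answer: 1879100782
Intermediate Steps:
P = 1879595328 (P = (-195*212 - 12852)*(-88022 + 53338) = (-41340 - 12852)*(-34684) = -54192*(-34684) = 1879595328)
(-338251 - 156295) + P = (-338251 - 156295) + 1879595328 = -494546 + 1879595328 = 1879100782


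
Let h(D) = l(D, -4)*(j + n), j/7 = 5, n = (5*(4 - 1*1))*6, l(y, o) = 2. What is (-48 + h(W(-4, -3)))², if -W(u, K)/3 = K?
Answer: 40804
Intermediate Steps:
W(u, K) = -3*K
n = 90 (n = (5*(4 - 1))*6 = (5*3)*6 = 15*6 = 90)
j = 35 (j = 7*5 = 35)
h(D) = 250 (h(D) = 2*(35 + 90) = 2*125 = 250)
(-48 + h(W(-4, -3)))² = (-48 + 250)² = 202² = 40804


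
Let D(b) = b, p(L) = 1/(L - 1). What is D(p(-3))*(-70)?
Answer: 35/2 ≈ 17.500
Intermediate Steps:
p(L) = 1/(-1 + L)
D(p(-3))*(-70) = -70/(-1 - 3) = -70/(-4) = -¼*(-70) = 35/2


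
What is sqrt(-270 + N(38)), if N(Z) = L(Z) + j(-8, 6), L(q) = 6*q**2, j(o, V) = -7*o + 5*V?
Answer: 4*sqrt(530) ≈ 92.087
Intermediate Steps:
N(Z) = 86 + 6*Z**2 (N(Z) = 6*Z**2 + (-7*(-8) + 5*6) = 6*Z**2 + (56 + 30) = 6*Z**2 + 86 = 86 + 6*Z**2)
sqrt(-270 + N(38)) = sqrt(-270 + (86 + 6*38**2)) = sqrt(-270 + (86 + 6*1444)) = sqrt(-270 + (86 + 8664)) = sqrt(-270 + 8750) = sqrt(8480) = 4*sqrt(530)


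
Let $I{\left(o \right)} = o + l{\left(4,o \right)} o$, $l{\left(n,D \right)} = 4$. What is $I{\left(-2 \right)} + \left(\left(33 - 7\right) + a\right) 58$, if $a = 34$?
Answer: $3470$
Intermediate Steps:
$I{\left(o \right)} = 5 o$ ($I{\left(o \right)} = o + 4 o = 5 o$)
$I{\left(-2 \right)} + \left(\left(33 - 7\right) + a\right) 58 = 5 \left(-2\right) + \left(\left(33 - 7\right) + 34\right) 58 = -10 + \left(26 + 34\right) 58 = -10 + 60 \cdot 58 = -10 + 3480 = 3470$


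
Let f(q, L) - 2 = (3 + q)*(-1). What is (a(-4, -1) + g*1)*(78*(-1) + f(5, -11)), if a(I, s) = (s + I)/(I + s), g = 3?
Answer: -336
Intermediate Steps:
f(q, L) = -1 - q (f(q, L) = 2 + (3 + q)*(-1) = 2 + (-3 - q) = -1 - q)
a(I, s) = 1 (a(I, s) = (I + s)/(I + s) = 1)
(a(-4, -1) + g*1)*(78*(-1) + f(5, -11)) = (1 + 3*1)*(78*(-1) + (-1 - 1*5)) = (1 + 3)*(-78 + (-1 - 5)) = 4*(-78 - 6) = 4*(-84) = -336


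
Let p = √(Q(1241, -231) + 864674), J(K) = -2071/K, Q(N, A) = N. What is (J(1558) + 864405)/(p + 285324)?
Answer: 10112039630862/3337765681501 - 70881101*√865915/6675531363002 ≈ 3.0197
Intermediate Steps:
p = √865915 (p = √(1241 + 864674) = √865915 ≈ 930.55)
(J(1558) + 864405)/(p + 285324) = (-2071/1558 + 864405)/(√865915 + 285324) = (-2071*1/1558 + 864405)/(285324 + √865915) = (-109/82 + 864405)/(285324 + √865915) = 70881101/(82*(285324 + √865915))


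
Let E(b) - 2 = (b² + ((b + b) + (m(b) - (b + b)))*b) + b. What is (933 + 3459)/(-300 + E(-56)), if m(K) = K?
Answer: 2196/2959 ≈ 0.74214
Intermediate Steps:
E(b) = 2 + b + 2*b² (E(b) = 2 + ((b² + ((b + b) + (b - (b + b)))*b) + b) = 2 + ((b² + (2*b + (b - 2*b))*b) + b) = 2 + ((b² + (2*b - b)*b) + b) = 2 + ((b² + b*b) + b) = 2 + ((b² + b²) + b) = 2 + (2*b² + b) = 2 + (b + 2*b²) = 2 + b + 2*b²)
(933 + 3459)/(-300 + E(-56)) = (933 + 3459)/(-300 + (2 - 56 + 2*(-56)²)) = 4392/(-300 + (2 - 56 + 2*3136)) = 4392/(-300 + (2 - 56 + 6272)) = 4392/(-300 + 6218) = 4392/5918 = 4392*(1/5918) = 2196/2959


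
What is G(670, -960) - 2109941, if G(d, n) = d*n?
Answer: -2753141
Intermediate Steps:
G(670, -960) - 2109941 = 670*(-960) - 2109941 = -643200 - 2109941 = -2753141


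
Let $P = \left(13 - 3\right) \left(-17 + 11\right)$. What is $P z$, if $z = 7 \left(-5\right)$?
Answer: $2100$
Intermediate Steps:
$P = -60$ ($P = 10 \left(-6\right) = -60$)
$z = -35$
$P z = \left(-60\right) \left(-35\right) = 2100$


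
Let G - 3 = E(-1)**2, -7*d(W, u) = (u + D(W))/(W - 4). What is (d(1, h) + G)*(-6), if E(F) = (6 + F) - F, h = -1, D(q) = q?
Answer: -234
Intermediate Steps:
E(F) = 6
d(W, u) = -(W + u)/(7*(-4 + W)) (d(W, u) = -(u + W)/(7*(W - 4)) = -(W + u)/(7*(-4 + W)))
G = 39 (G = 3 + 6**2 = 3 + 36 = 39)
(d(1, h) + G)*(-6) = ((-1*1 - 1*(-1))/(7*(-4 + 1)) + 39)*(-6) = ((1/7)*(-1 + 1)/(-3) + 39)*(-6) = ((1/7)*(-1/3)*0 + 39)*(-6) = (0 + 39)*(-6) = 39*(-6) = -234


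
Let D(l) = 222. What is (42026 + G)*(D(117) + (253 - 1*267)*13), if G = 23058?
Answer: 2603360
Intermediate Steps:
(42026 + G)*(D(117) + (253 - 1*267)*13) = (42026 + 23058)*(222 + (253 - 1*267)*13) = 65084*(222 + (253 - 267)*13) = 65084*(222 - 14*13) = 65084*(222 - 182) = 65084*40 = 2603360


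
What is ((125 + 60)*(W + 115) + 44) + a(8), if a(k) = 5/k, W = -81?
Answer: 50677/8 ≈ 6334.6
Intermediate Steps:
((125 + 60)*(W + 115) + 44) + a(8) = ((125 + 60)*(-81 + 115) + 44) + 5/8 = (185*34 + 44) + 5*(⅛) = (6290 + 44) + 5/8 = 6334 + 5/8 = 50677/8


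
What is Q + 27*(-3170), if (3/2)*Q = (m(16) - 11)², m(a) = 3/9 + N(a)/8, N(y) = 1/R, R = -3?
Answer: -73883711/864 ≈ -85514.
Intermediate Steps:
N(y) = -⅓ (N(y) = 1/(-3) = -⅓)
m(a) = 7/24 (m(a) = 3/9 - ⅓/8 = 3*(⅑) - ⅓*⅛ = ⅓ - 1/24 = 7/24)
Q = 66049/864 (Q = 2*(7/24 - 11)²/3 = 2*(-257/24)²/3 = (⅔)*(66049/576) = 66049/864 ≈ 76.446)
Q + 27*(-3170) = 66049/864 + 27*(-3170) = 66049/864 - 85590 = -73883711/864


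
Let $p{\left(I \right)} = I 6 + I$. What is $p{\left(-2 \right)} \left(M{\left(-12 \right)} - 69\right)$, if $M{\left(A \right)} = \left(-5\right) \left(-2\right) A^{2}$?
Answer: $-19194$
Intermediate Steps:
$p{\left(I \right)} = 7 I$ ($p{\left(I \right)} = 6 I + I = 7 I$)
$M{\left(A \right)} = 10 A^{2}$
$p{\left(-2 \right)} \left(M{\left(-12 \right)} - 69\right) = 7 \left(-2\right) \left(10 \left(-12\right)^{2} - 69\right) = - 14 \left(10 \cdot 144 - 69\right) = - 14 \left(1440 - 69\right) = \left(-14\right) 1371 = -19194$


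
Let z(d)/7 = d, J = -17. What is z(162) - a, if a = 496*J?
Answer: 9566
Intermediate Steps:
a = -8432 (a = 496*(-17) = -8432)
z(d) = 7*d
z(162) - a = 7*162 - 1*(-8432) = 1134 + 8432 = 9566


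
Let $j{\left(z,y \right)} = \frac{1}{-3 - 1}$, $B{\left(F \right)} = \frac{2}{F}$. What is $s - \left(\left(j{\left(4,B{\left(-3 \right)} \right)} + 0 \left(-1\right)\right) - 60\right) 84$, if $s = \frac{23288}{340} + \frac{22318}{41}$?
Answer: $\frac{19773317}{3485} \approx 5673.8$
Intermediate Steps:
$j{\left(z,y \right)} = - \frac{1}{4}$ ($j{\left(z,y \right)} = \frac{1}{-4} = - \frac{1}{4}$)
$s = \frac{2135732}{3485}$ ($s = 23288 \cdot \frac{1}{340} + 22318 \cdot \frac{1}{41} = \frac{5822}{85} + \frac{22318}{41} = \frac{2135732}{3485} \approx 612.84$)
$s - \left(\left(j{\left(4,B{\left(-3 \right)} \right)} + 0 \left(-1\right)\right) - 60\right) 84 = \frac{2135732}{3485} - \left(\left(- \frac{1}{4} + 0 \left(-1\right)\right) - 60\right) 84 = \frac{2135732}{3485} - \left(\left(- \frac{1}{4} + 0\right) - 60\right) 84 = \frac{2135732}{3485} - \left(- \frac{1}{4} - 60\right) 84 = \frac{2135732}{3485} - \left(- \frac{241}{4}\right) 84 = \frac{2135732}{3485} - -5061 = \frac{2135732}{3485} + 5061 = \frac{19773317}{3485}$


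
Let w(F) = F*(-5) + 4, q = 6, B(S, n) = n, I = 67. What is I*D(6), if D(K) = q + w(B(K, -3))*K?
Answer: 8040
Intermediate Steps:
w(F) = 4 - 5*F (w(F) = -5*F + 4 = 4 - 5*F)
D(K) = 6 + 19*K (D(K) = 6 + (4 - 5*(-3))*K = 6 + (4 + 15)*K = 6 + 19*K)
I*D(6) = 67*(6 + 19*6) = 67*(6 + 114) = 67*120 = 8040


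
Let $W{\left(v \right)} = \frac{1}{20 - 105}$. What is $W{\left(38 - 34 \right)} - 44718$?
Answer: $- \frac{3801031}{85} \approx -44718.0$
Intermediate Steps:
$W{\left(v \right)} = - \frac{1}{85}$ ($W{\left(v \right)} = \frac{1}{-85} = - \frac{1}{85}$)
$W{\left(38 - 34 \right)} - 44718 = - \frac{1}{85} - 44718 = - \frac{3801031}{85}$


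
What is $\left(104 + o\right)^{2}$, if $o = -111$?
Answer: $49$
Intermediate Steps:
$\left(104 + o\right)^{2} = \left(104 - 111\right)^{2} = \left(-7\right)^{2} = 49$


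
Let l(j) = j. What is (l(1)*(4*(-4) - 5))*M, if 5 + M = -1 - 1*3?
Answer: 189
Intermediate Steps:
M = -9 (M = -5 + (-1 - 1*3) = -5 + (-1 - 3) = -5 - 4 = -9)
(l(1)*(4*(-4) - 5))*M = (1*(4*(-4) - 5))*(-9) = (1*(-16 - 5))*(-9) = (1*(-21))*(-9) = -21*(-9) = 189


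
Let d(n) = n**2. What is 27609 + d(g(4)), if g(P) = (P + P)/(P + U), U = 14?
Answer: 2236345/81 ≈ 27609.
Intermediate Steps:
g(P) = 2*P/(14 + P) (g(P) = (P + P)/(P + 14) = (2*P)/(14 + P) = 2*P/(14 + P))
27609 + d(g(4)) = 27609 + (2*4/(14 + 4))**2 = 27609 + (2*4/18)**2 = 27609 + (2*4*(1/18))**2 = 27609 + (4/9)**2 = 27609 + 16/81 = 2236345/81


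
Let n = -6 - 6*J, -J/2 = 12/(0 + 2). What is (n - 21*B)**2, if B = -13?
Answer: 114921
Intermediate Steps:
J = -12 (J = -24/(0 + 2) = -24/2 = -2*6 = -12)
n = 66 (n = -6 - 6*(-12) = -6 + 72 = 66)
(n - 21*B)**2 = (66 - 21*(-13))**2 = (66 + 273)**2 = 339**2 = 114921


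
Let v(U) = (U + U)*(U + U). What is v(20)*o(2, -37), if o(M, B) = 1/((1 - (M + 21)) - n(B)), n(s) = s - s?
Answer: -800/11 ≈ -72.727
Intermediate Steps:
v(U) = 4*U² (v(U) = (2*U)*(2*U) = 4*U²)
n(s) = 0
o(M, B) = 1/(-20 - M) (o(M, B) = 1/((1 - (M + 21)) - 1*0) = 1/((1 - (21 + M)) + 0) = 1/((1 + (-21 - M)) + 0) = 1/((-20 - M) + 0) = 1/(-20 - M))
v(20)*o(2, -37) = (4*20²)*(-1/(20 + 2)) = (4*400)*(-1/22) = 1600*(-1*1/22) = 1600*(-1/22) = -800/11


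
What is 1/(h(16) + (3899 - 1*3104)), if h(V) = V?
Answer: 1/811 ≈ 0.0012330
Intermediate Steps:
1/(h(16) + (3899 - 1*3104)) = 1/(16 + (3899 - 1*3104)) = 1/(16 + (3899 - 3104)) = 1/(16 + 795) = 1/811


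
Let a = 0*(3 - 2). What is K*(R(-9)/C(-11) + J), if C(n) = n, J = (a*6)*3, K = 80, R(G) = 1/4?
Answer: -20/11 ≈ -1.8182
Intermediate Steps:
R(G) = ¼
a = 0 (a = 0*1 = 0)
J = 0 (J = (0*6)*3 = 0*3 = 0)
K*(R(-9)/C(-11) + J) = 80*((¼)/(-11) + 0) = 80*((¼)*(-1/11) + 0) = 80*(-1/44 + 0) = 80*(-1/44) = -20/11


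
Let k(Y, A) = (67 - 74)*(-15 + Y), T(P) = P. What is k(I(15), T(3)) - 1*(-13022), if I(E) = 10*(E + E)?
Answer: 11027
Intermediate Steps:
I(E) = 20*E (I(E) = 10*(2*E) = 20*E)
k(Y, A) = 105 - 7*Y (k(Y, A) = -7*(-15 + Y) = 105 - 7*Y)
k(I(15), T(3)) - 1*(-13022) = (105 - 140*15) - 1*(-13022) = (105 - 7*300) + 13022 = (105 - 2100) + 13022 = -1995 + 13022 = 11027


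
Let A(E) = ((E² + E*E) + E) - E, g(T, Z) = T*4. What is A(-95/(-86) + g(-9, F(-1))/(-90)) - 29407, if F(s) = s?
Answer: -2718258541/92450 ≈ -29402.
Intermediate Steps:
g(T, Z) = 4*T
A(E) = 2*E² (A(E) = ((E² + E²) + E) - E = (2*E² + E) - E = (E + 2*E²) - E = 2*E²)
A(-95/(-86) + g(-9, F(-1))/(-90)) - 29407 = 2*(-95/(-86) + (4*(-9))/(-90))² - 29407 = 2*(-95*(-1/86) - 36*(-1/90))² - 29407 = 2*(95/86 + ⅖)² - 29407 = 2*(647/430)² - 29407 = 2*(418609/184900) - 29407 = 418609/92450 - 29407 = -2718258541/92450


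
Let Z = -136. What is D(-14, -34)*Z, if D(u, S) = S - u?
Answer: 2720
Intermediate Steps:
D(-14, -34)*Z = (-34 - 1*(-14))*(-136) = (-34 + 14)*(-136) = -20*(-136) = 2720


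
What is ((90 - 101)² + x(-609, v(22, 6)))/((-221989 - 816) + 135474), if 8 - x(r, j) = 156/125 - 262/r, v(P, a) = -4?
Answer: -9692371/6648072375 ≈ -0.0014579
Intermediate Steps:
x(r, j) = 844/125 + 262/r (x(r, j) = 8 - (156/125 - 262/r) = 8 + (-156/125 + 262/r) = 844/125 + 262/r)
((90 - 101)² + x(-609, v(22, 6)))/((-221989 - 816) + 135474) = ((90 - 101)² + (844/125 + 262/(-609)))/((-221989 - 816) + 135474) = ((-11)² + (844/125 + 262*(-1/609)))/(-222805 + 135474) = (121 + (844/125 - 262/609))/(-87331) = (121 + 481246/76125)*(-1/87331) = (9692371/76125)*(-1/87331) = -9692371/6648072375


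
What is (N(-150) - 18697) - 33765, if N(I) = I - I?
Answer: -52462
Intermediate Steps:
N(I) = 0
(N(-150) - 18697) - 33765 = (0 - 18697) - 33765 = -18697 - 33765 = -52462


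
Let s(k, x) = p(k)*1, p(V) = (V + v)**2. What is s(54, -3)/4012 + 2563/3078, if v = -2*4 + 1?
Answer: 8541029/6174468 ≈ 1.3833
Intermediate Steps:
v = -7 (v = -8 + 1 = -7)
p(V) = (-7 + V)**2 (p(V) = (V - 7)**2 = (-7 + V)**2)
s(k, x) = (-7 + k)**2 (s(k, x) = (-7 + k)**2*1 = (-7 + k)**2)
s(54, -3)/4012 + 2563/3078 = (-7 + 54)**2/4012 + 2563/3078 = 47**2*(1/4012) + 2563*(1/3078) = 2209*(1/4012) + 2563/3078 = 2209/4012 + 2563/3078 = 8541029/6174468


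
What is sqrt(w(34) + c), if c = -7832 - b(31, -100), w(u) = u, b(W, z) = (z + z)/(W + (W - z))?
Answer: I*sqrt(631538)/9 ≈ 88.299*I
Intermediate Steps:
b(W, z) = 2*z/(-z + 2*W) (b(W, z) = (2*z)/(-z + 2*W) = 2*z/(-z + 2*W))
c = -634292/81 (c = -7832 - 2*(-100)/(-1*(-100) + 2*31) = -7832 - 2*(-100)/(100 + 62) = -7832 - 2*(-100)/162 = -7832 - 1*(-100/81) = -7832 + 100/81 = -634292/81 ≈ -7830.8)
sqrt(w(34) + c) = sqrt(34 - 634292/81) = sqrt(-631538/81) = I*sqrt(631538)/9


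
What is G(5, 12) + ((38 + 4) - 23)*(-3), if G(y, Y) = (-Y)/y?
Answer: -297/5 ≈ -59.400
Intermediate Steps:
G(y, Y) = -Y/y
G(5, 12) + ((38 + 4) - 23)*(-3) = -1*12/5 + ((38 + 4) - 23)*(-3) = -1*12*⅕ + (42 - 23)*(-3) = -12/5 + 19*(-3) = -12/5 - 57 = -297/5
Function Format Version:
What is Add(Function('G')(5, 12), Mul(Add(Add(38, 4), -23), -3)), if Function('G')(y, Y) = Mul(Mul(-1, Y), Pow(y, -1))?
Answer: Rational(-297, 5) ≈ -59.400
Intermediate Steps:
Function('G')(y, Y) = Mul(-1, Y, Pow(y, -1))
Add(Function('G')(5, 12), Mul(Add(Add(38, 4), -23), -3)) = Add(Mul(-1, 12, Pow(5, -1)), Mul(Add(Add(38, 4), -23), -3)) = Add(Mul(-1, 12, Rational(1, 5)), Mul(Add(42, -23), -3)) = Add(Rational(-12, 5), Mul(19, -3)) = Add(Rational(-12, 5), -57) = Rational(-297, 5)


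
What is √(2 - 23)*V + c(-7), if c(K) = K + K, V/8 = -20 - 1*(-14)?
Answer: -14 - 48*I*√21 ≈ -14.0 - 219.96*I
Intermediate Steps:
V = -48 (V = 8*(-20 - 1*(-14)) = 8*(-20 + 14) = 8*(-6) = -48)
c(K) = 2*K
√(2 - 23)*V + c(-7) = √(2 - 23)*(-48) + 2*(-7) = √(-21)*(-48) - 14 = (I*√21)*(-48) - 14 = -48*I*√21 - 14 = -14 - 48*I*√21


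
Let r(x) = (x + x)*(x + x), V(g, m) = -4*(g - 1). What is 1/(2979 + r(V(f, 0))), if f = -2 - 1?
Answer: 1/4003 ≈ 0.00024981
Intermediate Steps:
f = -3
V(g, m) = 4 - 4*g (V(g, m) = -4*(-1 + g) = 4 - 4*g)
r(x) = 4*x**2 (r(x) = (2*x)*(2*x) = 4*x**2)
1/(2979 + r(V(f, 0))) = 1/(2979 + 4*(4 - 4*(-3))**2) = 1/(2979 + 4*(4 + 12)**2) = 1/(2979 + 4*16**2) = 1/(2979 + 4*256) = 1/(2979 + 1024) = 1/4003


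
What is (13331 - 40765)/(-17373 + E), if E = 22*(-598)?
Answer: 27434/30529 ≈ 0.89862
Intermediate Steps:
E = -13156
(13331 - 40765)/(-17373 + E) = (13331 - 40765)/(-17373 - 13156) = -27434/(-30529) = -27434*(-1/30529) = 27434/30529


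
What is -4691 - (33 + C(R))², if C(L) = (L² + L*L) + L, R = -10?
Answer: -54420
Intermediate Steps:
C(L) = L + 2*L² (C(L) = (L² + L²) + L = 2*L² + L = L + 2*L²)
-4691 - (33 + C(R))² = -4691 - (33 - 10*(1 + 2*(-10)))² = -4691 - (33 - 10*(1 - 20))² = -4691 - (33 - 10*(-19))² = -4691 - (33 + 190)² = -4691 - 1*223² = -4691 - 1*49729 = -4691 - 49729 = -54420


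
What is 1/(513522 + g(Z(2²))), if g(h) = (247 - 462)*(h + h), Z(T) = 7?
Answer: 1/510512 ≈ 1.9588e-6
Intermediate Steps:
g(h) = -430*h
1/(513522 + g(Z(2²))) = 1/(513522 - 430*7) = 1/(513522 - 3010) = 1/510512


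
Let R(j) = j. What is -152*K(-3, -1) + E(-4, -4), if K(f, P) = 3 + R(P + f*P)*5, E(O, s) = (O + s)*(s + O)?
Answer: -1912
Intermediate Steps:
E(O, s) = (O + s)**2 (E(O, s) = (O + s)*(O + s) = (O + s)**2)
K(f, P) = 3 + 5*P + 5*P*f (K(f, P) = 3 + (P + f*P)*5 = 3 + (P + P*f)*5 = 3 + (5*P + 5*P*f) = 3 + 5*P + 5*P*f)
-152*K(-3, -1) + E(-4, -4) = -152*(3 + 5*(-1)*(1 - 3)) + (-4 - 4)**2 = -152*(3 + 5*(-1)*(-2)) + (-8)**2 = -152*(3 + 10) + 64 = -152*13 + 64 = -1976 + 64 = -1912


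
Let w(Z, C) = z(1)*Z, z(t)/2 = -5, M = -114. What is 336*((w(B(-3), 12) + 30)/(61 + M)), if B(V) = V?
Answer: -20160/53 ≈ -380.38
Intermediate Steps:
z(t) = -10 (z(t) = 2*(-5) = -10)
w(Z, C) = -10*Z
336*((w(B(-3), 12) + 30)/(61 + M)) = 336*((-10*(-3) + 30)/(61 - 114)) = 336*((30 + 30)/(-53)) = 336*(60*(-1/53)) = 336*(-60/53) = -20160/53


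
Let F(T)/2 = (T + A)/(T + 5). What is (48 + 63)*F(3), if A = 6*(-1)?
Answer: -333/4 ≈ -83.250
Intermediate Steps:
A = -6
F(T) = 2*(-6 + T)/(5 + T) (F(T) = 2*((T - 6)/(T + 5)) = 2*((-6 + T)/(5 + T)) = 2*(-6 + T)/(5 + T))
(48 + 63)*F(3) = (48 + 63)*(2*(-6 + 3)/(5 + 3)) = 111*(2*(-3)/8) = 111*(2*(1/8)*(-3)) = 111*(-3/4) = -333/4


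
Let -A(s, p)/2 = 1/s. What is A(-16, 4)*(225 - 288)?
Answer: -63/8 ≈ -7.8750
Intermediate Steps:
A(s, p) = -2/s
A(-16, 4)*(225 - 288) = (-2/(-16))*(225 - 288) = -2*(-1/16)*(-63) = (⅛)*(-63) = -63/8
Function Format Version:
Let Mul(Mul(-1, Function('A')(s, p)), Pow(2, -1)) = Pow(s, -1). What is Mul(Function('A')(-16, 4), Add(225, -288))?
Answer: Rational(-63, 8) ≈ -7.8750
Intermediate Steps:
Function('A')(s, p) = Mul(-2, Pow(s, -1))
Mul(Function('A')(-16, 4), Add(225, -288)) = Mul(Mul(-2, Pow(-16, -1)), Add(225, -288)) = Mul(Mul(-2, Rational(-1, 16)), -63) = Mul(Rational(1, 8), -63) = Rational(-63, 8)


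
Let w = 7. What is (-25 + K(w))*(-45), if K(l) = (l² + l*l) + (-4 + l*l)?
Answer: -5310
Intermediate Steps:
K(l) = -4 + 3*l² (K(l) = (l² + l²) + (-4 + l²) = 2*l² + (-4 + l²) = -4 + 3*l²)
(-25 + K(w))*(-45) = (-25 + (-4 + 3*7²))*(-45) = (-25 + (-4 + 3*49))*(-45) = (-25 + (-4 + 147))*(-45) = (-25 + 143)*(-45) = 118*(-45) = -5310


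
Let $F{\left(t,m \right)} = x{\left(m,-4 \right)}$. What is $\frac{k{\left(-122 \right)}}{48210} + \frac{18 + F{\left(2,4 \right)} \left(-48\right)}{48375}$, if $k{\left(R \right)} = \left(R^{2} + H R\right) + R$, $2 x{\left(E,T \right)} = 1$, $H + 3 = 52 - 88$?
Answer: $\frac{3496262}{8637625} \approx 0.40477$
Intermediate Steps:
$H = -39$ ($H = -3 + \left(52 - 88\right) = -3 - 36 = -39$)
$x{\left(E,T \right)} = \frac{1}{2}$ ($x{\left(E,T \right)} = \frac{1}{2} \cdot 1 = \frac{1}{2}$)
$F{\left(t,m \right)} = \frac{1}{2}$
$k{\left(R \right)} = R^{2} - 38 R$ ($k{\left(R \right)} = \left(R^{2} - 39 R\right) + R = R^{2} - 38 R$)
$\frac{k{\left(-122 \right)}}{48210} + \frac{18 + F{\left(2,4 \right)} \left(-48\right)}{48375} = \frac{\left(-122\right) \left(-38 - 122\right)}{48210} + \frac{18 + \frac{1}{2} \left(-48\right)}{48375} = \left(-122\right) \left(-160\right) \frac{1}{48210} + \left(18 - 24\right) \frac{1}{48375} = 19520 \cdot \frac{1}{48210} - \frac{2}{16125} = \frac{1952}{4821} - \frac{2}{16125} = \frac{3496262}{8637625}$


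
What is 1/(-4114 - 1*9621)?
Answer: -1/13735 ≈ -7.2807e-5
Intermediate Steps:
1/(-4114 - 1*9621) = 1/(-4114 - 9621) = 1/(-13735) = -1/13735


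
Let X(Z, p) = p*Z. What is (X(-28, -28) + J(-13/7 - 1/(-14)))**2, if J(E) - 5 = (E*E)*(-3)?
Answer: 23338367361/38416 ≈ 6.0752e+5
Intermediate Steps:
J(E) = 5 - 3*E**2 (J(E) = 5 + (E*E)*(-3) = 5 + E**2*(-3) = 5 - 3*E**2)
X(Z, p) = Z*p
(X(-28, -28) + J(-13/7 - 1/(-14)))**2 = (-28*(-28) + (5 - 3*(-13/7 - 1/(-14))**2))**2 = (784 + (5 - 3*(-13*1/7 - 1*(-1/14))**2))**2 = (784 + (5 - 3*(-13/7 + 1/14)**2))**2 = (784 + (5 - 3*(-25/14)**2))**2 = (784 + (5 - 3*625/196))**2 = (784 + (5 - 1875/196))**2 = (784 - 895/196)**2 = (152769/196)**2 = 23338367361/38416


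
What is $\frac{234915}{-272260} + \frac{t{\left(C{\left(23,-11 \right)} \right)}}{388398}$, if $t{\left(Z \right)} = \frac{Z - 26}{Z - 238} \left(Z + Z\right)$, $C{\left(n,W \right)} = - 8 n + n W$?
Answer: $- \frac{324723798373}{375673877100} \approx -0.86438$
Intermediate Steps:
$C{\left(n,W \right)} = - 8 n + W n$
$t{\left(Z \right)} = \frac{2 Z \left(-26 + Z\right)}{-238 + Z}$ ($t{\left(Z \right)} = \frac{-26 + Z}{-238 + Z} 2 Z = \frac{2 Z \left(-26 + Z\right)}{-238 + Z}$)
$\frac{234915}{-272260} + \frac{t{\left(C{\left(23,-11 \right)} \right)}}{388398} = \frac{234915}{-272260} + \frac{2 \cdot 23 \left(-8 - 11\right) \frac{1}{-238 + 23 \left(-8 - 11\right)} \left(-26 + 23 \left(-8 - 11\right)\right)}{388398} = 234915 \left(- \frac{1}{272260}\right) + \frac{2 \cdot 23 \left(-19\right) \left(-26 + 23 \left(-19\right)\right)}{-238 + 23 \left(-19\right)} \frac{1}{388398} = - \frac{46983}{54452} + 2 \left(-437\right) \frac{1}{-238 - 437} \left(-26 - 437\right) \frac{1}{388398} = - \frac{46983}{54452} + 2 \left(-437\right) \frac{1}{-675} \left(-463\right) \frac{1}{388398} = - \frac{46983}{54452} + 2 \left(-437\right) \left(- \frac{1}{675}\right) \left(-463\right) \frac{1}{388398} = - \frac{46983}{54452} - \frac{10649}{6899175} = - \frac{324723798373}{375673877100}$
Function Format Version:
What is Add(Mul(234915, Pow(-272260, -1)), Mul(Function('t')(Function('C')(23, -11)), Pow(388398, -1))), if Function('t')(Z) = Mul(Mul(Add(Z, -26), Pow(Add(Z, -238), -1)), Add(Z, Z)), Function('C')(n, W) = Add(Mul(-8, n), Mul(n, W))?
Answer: Rational(-324723798373, 375673877100) ≈ -0.86438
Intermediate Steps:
Function('C')(n, W) = Add(Mul(-8, n), Mul(W, n))
Function('t')(Z) = Mul(2, Z, Pow(Add(-238, Z), -1), Add(-26, Z)) (Function('t')(Z) = Mul(Mul(Add(-26, Z), Pow(Add(-238, Z), -1)), Mul(2, Z)) = Mul(Mul(Pow(Add(-238, Z), -1), Add(-26, Z)), Mul(2, Z)) = Mul(2, Z, Pow(Add(-238, Z), -1), Add(-26, Z)))
Add(Mul(234915, Pow(-272260, -1)), Mul(Function('t')(Function('C')(23, -11)), Pow(388398, -1))) = Add(Mul(234915, Pow(-272260, -1)), Mul(Mul(2, Mul(23, Add(-8, -11)), Pow(Add(-238, Mul(23, Add(-8, -11))), -1), Add(-26, Mul(23, Add(-8, -11)))), Pow(388398, -1))) = Add(Mul(234915, Rational(-1, 272260)), Mul(Mul(2, Mul(23, -19), Pow(Add(-238, Mul(23, -19)), -1), Add(-26, Mul(23, -19))), Rational(1, 388398))) = Add(Rational(-46983, 54452), Mul(Mul(2, -437, Pow(Add(-238, -437), -1), Add(-26, -437)), Rational(1, 388398))) = Add(Rational(-46983, 54452), Mul(Mul(2, -437, Pow(-675, -1), -463), Rational(1, 388398))) = Add(Rational(-46983, 54452), Mul(Mul(2, -437, Rational(-1, 675), -463), Rational(1, 388398))) = Add(Rational(-46983, 54452), Mul(Rational(-404662, 675), Rational(1, 388398))) = Add(Rational(-46983, 54452), Rational(-10649, 6899175)) = Rational(-324723798373, 375673877100)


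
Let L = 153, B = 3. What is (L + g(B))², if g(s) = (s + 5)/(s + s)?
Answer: 214369/9 ≈ 23819.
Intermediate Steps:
g(s) = (5 + s)/(2*s) (g(s) = (5 + s)/((2*s)) = (5 + s)*(1/(2*s)) = (5 + s)/(2*s))
(L + g(B))² = (153 + (½)*(5 + 3)/3)² = (153 + (½)*(⅓)*8)² = (153 + 4/3)² = (463/3)² = 214369/9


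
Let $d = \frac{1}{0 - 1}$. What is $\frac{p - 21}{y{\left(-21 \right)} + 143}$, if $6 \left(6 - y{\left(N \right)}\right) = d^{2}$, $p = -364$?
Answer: $- \frac{2310}{893} \approx -2.5868$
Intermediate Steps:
$d = -1$ ($d = \frac{1}{-1} = -1$)
$y{\left(N \right)} = \frac{35}{6}$ ($y{\left(N \right)} = 6 - \frac{\left(-1\right)^{2}}{6} = 6 - \frac{1}{6} = \frac{35}{6}$)
$\frac{p - 21}{y{\left(-21 \right)} + 143} = \frac{-364 - 21}{\frac{35}{6} + 143} = - \frac{385}{\frac{893}{6}} = \left(-385\right) \frac{6}{893} = - \frac{2310}{893}$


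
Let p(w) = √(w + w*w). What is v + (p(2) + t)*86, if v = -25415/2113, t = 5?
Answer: 883175/2113 + 86*√6 ≈ 628.63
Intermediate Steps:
p(w) = √(w + w²)
v = -25415/2113 (v = -25415*1/2113 = -25415/2113 ≈ -12.028)
v + (p(2) + t)*86 = -25415/2113 + (√(2*(1 + 2)) + 5)*86 = -25415/2113 + (√(2*3) + 5)*86 = -25415/2113 + (√6 + 5)*86 = -25415/2113 + (5 + √6)*86 = -25415/2113 + (430 + 86*√6) = 883175/2113 + 86*√6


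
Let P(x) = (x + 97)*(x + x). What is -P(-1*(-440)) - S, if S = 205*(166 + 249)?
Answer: -557635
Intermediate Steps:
P(x) = 2*x*(97 + x) (P(x) = (97 + x)*(2*x) = 2*x*(97 + x))
S = 85075 (S = 205*415 = 85075)
-P(-1*(-440)) - S = -2*(-1*(-440))*(97 - 1*(-440)) - 1*85075 = -2*440*(97 + 440) - 85075 = -2*440*537 - 85075 = -1*472560 - 85075 = -472560 - 85075 = -557635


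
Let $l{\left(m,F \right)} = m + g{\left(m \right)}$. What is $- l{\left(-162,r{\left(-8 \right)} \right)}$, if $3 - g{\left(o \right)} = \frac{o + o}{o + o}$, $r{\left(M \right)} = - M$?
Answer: $160$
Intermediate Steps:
$g{\left(o \right)} = 2$ ($g{\left(o \right)} = 3 - \frac{o + o}{o + o} = 3 - \frac{2 o}{2 o} = 3 - 2 o \frac{1}{2 o} = 3 - 1 = 2$)
$l{\left(m,F \right)} = 2 + m$ ($l{\left(m,F \right)} = m + 2 = 2 + m$)
$- l{\left(-162,r{\left(-8 \right)} \right)} = - (2 - 162) = \left(-1\right) \left(-160\right) = 160$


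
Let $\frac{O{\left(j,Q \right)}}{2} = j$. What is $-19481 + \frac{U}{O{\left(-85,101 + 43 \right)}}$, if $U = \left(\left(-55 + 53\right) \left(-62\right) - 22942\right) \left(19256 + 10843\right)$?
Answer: $\frac{341743606}{85} \approx 4.0205 \cdot 10^{6}$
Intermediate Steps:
$O{\left(j,Q \right)} = 2 j$
$U = -686798982$ ($U = \left(\left(-2\right) \left(-62\right) - 22942\right) 30099 = \left(124 - 22942\right) 30099 = \left(-22818\right) 30099 = -686798982$)
$-19481 + \frac{U}{O{\left(-85,101 + 43 \right)}} = -19481 - \frac{686798982}{2 \left(-85\right)} = -19481 - \frac{686798982}{-170} = -19481 - - \frac{343399491}{85} = -19481 + \frac{343399491}{85} = \frac{341743606}{85}$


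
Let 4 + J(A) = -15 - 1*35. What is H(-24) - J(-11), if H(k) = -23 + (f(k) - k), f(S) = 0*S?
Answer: 55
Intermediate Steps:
f(S) = 0
H(k) = -23 - k (H(k) = -23 + (0 - k) = -23 - k)
J(A) = -54 (J(A) = -4 + (-15 - 1*35) = -4 + (-15 - 35) = -4 - 50 = -54)
H(-24) - J(-11) = (-23 - 1*(-24)) - 1*(-54) = (-23 + 24) + 54 = 1 + 54 = 55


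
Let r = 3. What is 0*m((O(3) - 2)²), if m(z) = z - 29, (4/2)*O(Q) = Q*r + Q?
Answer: 0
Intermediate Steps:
O(Q) = 2*Q (O(Q) = (Q*3 + Q)/2 = (3*Q + Q)/2 = (4*Q)/2 = 2*Q)
m(z) = -29 + z
0*m((O(3) - 2)²) = 0*(-29 + (2*3 - 2)²) = 0*(-29 + (6 - 2)²) = 0*(-29 + 4²) = 0*(-29 + 16) = 0*(-13) = 0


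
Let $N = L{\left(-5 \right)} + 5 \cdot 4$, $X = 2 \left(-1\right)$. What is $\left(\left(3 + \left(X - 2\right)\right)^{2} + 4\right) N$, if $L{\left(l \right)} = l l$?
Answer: $225$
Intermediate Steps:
$X = -2$
$L{\left(l \right)} = l^{2}$
$N = 45$ ($N = \left(-5\right)^{2} + 5 \cdot 4 = 25 + 20 = 45$)
$\left(\left(3 + \left(X - 2\right)\right)^{2} + 4\right) N = \left(\left(3 - 4\right)^{2} + 4\right) 45 = \left(\left(-1\right)^{2} + 4\right) 45 = \left(1 + 4\right) 45 = 5 \cdot 45 = 225$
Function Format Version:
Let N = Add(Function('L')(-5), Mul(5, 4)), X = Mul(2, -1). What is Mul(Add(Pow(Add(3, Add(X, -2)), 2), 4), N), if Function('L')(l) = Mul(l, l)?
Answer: 225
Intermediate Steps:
X = -2
Function('L')(l) = Pow(l, 2)
N = 45 (N = Add(Pow(-5, 2), Mul(5, 4)) = Add(25, 20) = 45)
Mul(Add(Pow(Add(3, Add(X, -2)), 2), 4), N) = Mul(Add(Pow(Add(3, Add(-2, -2)), 2), 4), 45) = Mul(Add(Pow(Add(3, -4), 2), 4), 45) = Mul(Add(Pow(-1, 2), 4), 45) = Mul(Add(1, 4), 45) = Mul(5, 45) = 225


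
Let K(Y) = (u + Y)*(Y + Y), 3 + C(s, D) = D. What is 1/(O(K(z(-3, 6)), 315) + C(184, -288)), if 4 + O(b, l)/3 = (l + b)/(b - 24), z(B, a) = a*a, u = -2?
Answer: -808/242061 ≈ -0.0033380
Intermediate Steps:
C(s, D) = -3 + D
z(B, a) = a**2
K(Y) = 2*Y*(-2 + Y) (K(Y) = (-2 + Y)*(Y + Y) = (-2 + Y)*(2*Y) = 2*Y*(-2 + Y))
O(b, l) = -12 + 3*(b + l)/(-24 + b) (O(b, l) = -12 + 3*((l + b)/(b - 24)) = -12 + 3*((b + l)/(-24 + b)) = -12 + 3*(b + l)/(-24 + b))
1/(O(K(z(-3, 6)), 315) + C(184, -288)) = 1/(3*(96 + 315 - 6*6**2*(-2 + 6**2))/(-24 + 2*6**2*(-2 + 6**2)) + (-3 - 288)) = 1/(3*(96 + 315 - 6*36*(-2 + 36))/(-24 + 2*36*(-2 + 36)) - 291) = 1/(3*(96 + 315 - 6*36*34)/(-24 + 2*36*34) - 291) = 1/(3*(96 + 315 - 3*2448)/(-24 + 2448) - 291) = 1/(3*(96 + 315 - 7344)/2424 - 291) = 1/(3*(1/2424)*(-6933) - 291) = 1/(-6933/808 - 291) = 1/(-242061/808) = -808/242061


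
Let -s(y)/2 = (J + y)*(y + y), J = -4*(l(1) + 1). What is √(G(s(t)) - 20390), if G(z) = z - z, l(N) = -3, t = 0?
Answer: I*√20390 ≈ 142.79*I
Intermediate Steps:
J = 8 (J = -4*(-3 + 1) = -4*(-2) = 8)
s(y) = -4*y*(8 + y) (s(y) = -2*(8 + y)*(y + y) = -2*(8 + y)*2*y = -4*y*(8 + y))
G(z) = 0
√(G(s(t)) - 20390) = √(0 - 20390) = √(-20390) = I*√20390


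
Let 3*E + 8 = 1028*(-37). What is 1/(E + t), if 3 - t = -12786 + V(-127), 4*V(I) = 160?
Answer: 3/203 ≈ 0.014778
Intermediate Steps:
E = -38044/3 (E = -8/3 + (1028*(-37))/3 = -8/3 + (1/3)*(-38036) = -8/3 - 38036/3 = -38044/3 ≈ -12681.)
V(I) = 40 (V(I) = (1/4)*160 = 40)
t = 12749 (t = 3 - (-12786 + 40) = 3 - 1*(-12746) = 3 + 12746 = 12749)
1/(E + t) = 1/(-38044/3 + 12749) = 1/(203/3) = 3/203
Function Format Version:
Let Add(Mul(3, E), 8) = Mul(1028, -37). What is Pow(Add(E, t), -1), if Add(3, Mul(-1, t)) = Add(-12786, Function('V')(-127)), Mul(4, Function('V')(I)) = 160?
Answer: Rational(3, 203) ≈ 0.014778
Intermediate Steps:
E = Rational(-38044, 3) (E = Add(Rational(-8, 3), Mul(Rational(1, 3), Mul(1028, -37))) = Add(Rational(-8, 3), Mul(Rational(1, 3), -38036)) = Add(Rational(-8, 3), Rational(-38036, 3)) = Rational(-38044, 3) ≈ -12681.)
Function('V')(I) = 40 (Function('V')(I) = Mul(Rational(1, 4), 160) = 40)
t = 12749 (t = Add(3, Mul(-1, Add(-12786, 40))) = Add(3, Mul(-1, -12746)) = Add(3, 12746) = 12749)
Pow(Add(E, t), -1) = Pow(Add(Rational(-38044, 3), 12749), -1) = Pow(Rational(203, 3), -1) = Rational(3, 203)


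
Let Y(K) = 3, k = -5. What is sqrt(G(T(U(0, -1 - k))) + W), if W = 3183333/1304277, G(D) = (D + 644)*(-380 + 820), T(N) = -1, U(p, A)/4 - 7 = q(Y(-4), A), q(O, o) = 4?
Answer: 9*sqrt(660206110165849)/434759 ≈ 531.90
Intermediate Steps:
U(p, A) = 44 (U(p, A) = 28 + 4*4 = 28 + 16 = 44)
G(D) = 283360 + 440*D (G(D) = (644 + D)*440 = 283360 + 440*D)
W = 1061111/434759 (W = 3183333*(1/1304277) = 1061111/434759 ≈ 2.4407)
sqrt(G(T(U(0, -1 - k))) + W) = sqrt((283360 + 440*(-1)) + 1061111/434759) = sqrt((283360 - 440) + 1061111/434759) = sqrt(282920 + 1061111/434759) = sqrt(123003077391/434759) = 9*sqrt(660206110165849)/434759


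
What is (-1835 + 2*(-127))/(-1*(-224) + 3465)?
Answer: -2089/3689 ≈ -0.56628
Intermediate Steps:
(-1835 + 2*(-127))/(-1*(-224) + 3465) = (-1835 - 254)/(224 + 3465) = -2089/3689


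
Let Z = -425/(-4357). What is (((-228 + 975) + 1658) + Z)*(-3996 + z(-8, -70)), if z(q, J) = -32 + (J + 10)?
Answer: -42838192880/4357 ≈ -9.8320e+6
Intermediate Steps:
Z = 425/4357 (Z = -425*(-1/4357) = 425/4357 ≈ 0.097544)
z(q, J) = -22 + J (z(q, J) = -32 + (10 + J) = -22 + J)
(((-228 + 975) + 1658) + Z)*(-3996 + z(-8, -70)) = (((-228 + 975) + 1658) + 425/4357)*(-3996 + (-22 - 70)) = ((747 + 1658) + 425/4357)*(-3996 - 92) = (2405 + 425/4357)*(-4088) = (10479010/4357)*(-4088) = -42838192880/4357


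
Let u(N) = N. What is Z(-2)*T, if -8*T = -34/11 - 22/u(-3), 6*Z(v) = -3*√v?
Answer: 35*I*√2/132 ≈ 0.37498*I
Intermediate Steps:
Z(v) = -√v/2 (Z(v) = (-3*√v)/6 = -√v/2)
T = -35/66 (T = -(-34/11 - 22/(-3))/8 = -(-34*1/11 - 22*(-⅓))/8 = -(-34/11 + 22/3)/8 = -⅛*140/33 = -35/66 ≈ -0.53030)
Z(-2)*T = -I*√2/2*(-35/66) = 35*I*√2/132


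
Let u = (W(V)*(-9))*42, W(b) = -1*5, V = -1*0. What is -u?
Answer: -1890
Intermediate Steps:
V = 0
W(b) = -5
u = 1890 (u = -5*(-9)*42 = 45*42 = 1890)
-u = -1*1890 = -1890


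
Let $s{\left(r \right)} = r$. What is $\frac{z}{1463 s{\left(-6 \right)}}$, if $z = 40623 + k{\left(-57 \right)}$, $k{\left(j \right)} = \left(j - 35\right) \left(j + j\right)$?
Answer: $- \frac{17037}{2926} \approx -5.8226$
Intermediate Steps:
$k{\left(j \right)} = 2 j \left(-35 + j\right)$ ($k{\left(j \right)} = \left(-35 + j\right) 2 j = 2 j \left(-35 + j\right)$)
$z = 51111$ ($z = 40623 + 2 \left(-57\right) \left(-35 - 57\right) = 40623 + 2 \left(-57\right) \left(-92\right) = 40623 + 10488 = 51111$)
$\frac{z}{1463 s{\left(-6 \right)}} = \frac{51111}{1463 \left(-6\right)} = \frac{51111}{-8778} = 51111 \left(- \frac{1}{8778}\right) = - \frac{17037}{2926}$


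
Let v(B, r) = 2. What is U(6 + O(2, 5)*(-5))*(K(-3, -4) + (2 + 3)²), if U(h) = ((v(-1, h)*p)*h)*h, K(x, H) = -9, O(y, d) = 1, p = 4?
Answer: 128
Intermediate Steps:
U(h) = 8*h² (U(h) = ((2*4)*h)*h = (8*h)*h = 8*h²)
U(6 + O(2, 5)*(-5))*(K(-3, -4) + (2 + 3)²) = (8*(6 + 1*(-5))²)*(-9 + (2 + 3)²) = (8*(6 - 5)²)*(-9 + 5²) = (8*1²)*(-9 + 25) = (8*1)*16 = 8*16 = 128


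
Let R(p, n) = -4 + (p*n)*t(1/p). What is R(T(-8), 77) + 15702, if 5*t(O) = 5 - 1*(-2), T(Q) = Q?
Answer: 74178/5 ≈ 14836.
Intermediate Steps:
t(O) = 7/5 (t(O) = (5 - 1*(-2))/5 = (5 + 2)/5 = (⅕)*7 = 7/5)
R(p, n) = -4 + 7*n*p/5 (R(p, n) = -4 + (p*n)*(7/5) = -4 + (n*p)*(7/5) = -4 + 7*n*p/5)
R(T(-8), 77) + 15702 = (-4 + (7/5)*77*(-8)) + 15702 = (-4 - 4312/5) + 15702 = -4332/5 + 15702 = 74178/5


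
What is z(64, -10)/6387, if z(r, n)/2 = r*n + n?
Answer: -1300/6387 ≈ -0.20354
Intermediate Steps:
z(r, n) = 2*n + 2*n*r (z(r, n) = 2*(r*n + n) = 2*(n*r + n) = 2*(n + n*r) = 2*n + 2*n*r)
z(64, -10)/6387 = (2*(-10)*(1 + 64))/6387 = (2*(-10)*65)*(1/6387) = -1300*1/6387 = -1300/6387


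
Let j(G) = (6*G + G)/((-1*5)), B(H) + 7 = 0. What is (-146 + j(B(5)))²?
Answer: 463761/25 ≈ 18550.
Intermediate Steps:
B(H) = -7 (B(H) = -7 + 0 = -7)
j(G) = -7*G/5 (j(G) = (7*G)/(-5) = (7*G)*(-⅕) = -7*G/5)
(-146 + j(B(5)))² = (-146 - 7/5*(-7))² = (-146 + 49/5)² = (-681/5)² = 463761/25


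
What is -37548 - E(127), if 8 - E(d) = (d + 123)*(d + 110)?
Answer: 21694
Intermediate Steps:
E(d) = 8 - (110 + d)*(123 + d) (E(d) = 8 - (d + 123)*(d + 110) = 8 - (123 + d)*(110 + d) = 8 - (110 + d)*(123 + d))
-37548 - E(127) = -37548 - (-13522 - 1*127² - 233*127) = -37548 - (-13522 - 1*16129 - 29591) = -37548 - (-13522 - 16129 - 29591) = -37548 - 1*(-59242) = -37548 + 59242 = 21694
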